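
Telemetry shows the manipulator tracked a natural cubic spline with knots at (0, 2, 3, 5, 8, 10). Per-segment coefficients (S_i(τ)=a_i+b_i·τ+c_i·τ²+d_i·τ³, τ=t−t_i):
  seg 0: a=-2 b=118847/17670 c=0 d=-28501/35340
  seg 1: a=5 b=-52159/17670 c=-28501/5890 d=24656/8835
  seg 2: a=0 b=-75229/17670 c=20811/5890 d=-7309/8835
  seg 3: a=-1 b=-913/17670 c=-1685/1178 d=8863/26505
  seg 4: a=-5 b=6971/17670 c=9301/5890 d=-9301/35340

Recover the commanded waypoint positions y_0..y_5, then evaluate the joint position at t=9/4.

y_0=-2 y_1=5 y_2=0 y_3=-1 y_4=-5 y_5=0
S(9/4) = 377263/94240

y_0 = S_0(0) = a_0 = -2
y_1 = S_1(0) = a_1 = 5
y_2 = S_2(0) = a_2 = 0
y_3 = S_3(0) = a_3 = -1
y_4 = S_4(0) = a_4 = -5
y_5 = S_4(2) = 0
t_q=9/4 is in segment 1 (τ=1/4); S_1(τ)=377263/94240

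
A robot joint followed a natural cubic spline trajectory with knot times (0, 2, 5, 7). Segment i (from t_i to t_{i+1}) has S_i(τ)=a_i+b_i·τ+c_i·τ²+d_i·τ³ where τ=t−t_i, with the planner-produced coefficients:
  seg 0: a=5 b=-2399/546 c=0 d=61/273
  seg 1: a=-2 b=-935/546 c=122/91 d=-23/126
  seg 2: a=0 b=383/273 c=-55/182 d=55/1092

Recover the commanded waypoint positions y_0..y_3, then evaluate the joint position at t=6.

y_0 = S_0(0) = a_0 = 5
y_1 = S_1(0) = a_1 = -2
y_2 = S_2(0) = a_2 = 0
y_3 = S_2(2) = 2
t_q=6 is in segment 2 (τ=1); S_2(τ)=419/364

y_0=5 y_1=-2 y_2=0 y_3=2
S(6) = 419/364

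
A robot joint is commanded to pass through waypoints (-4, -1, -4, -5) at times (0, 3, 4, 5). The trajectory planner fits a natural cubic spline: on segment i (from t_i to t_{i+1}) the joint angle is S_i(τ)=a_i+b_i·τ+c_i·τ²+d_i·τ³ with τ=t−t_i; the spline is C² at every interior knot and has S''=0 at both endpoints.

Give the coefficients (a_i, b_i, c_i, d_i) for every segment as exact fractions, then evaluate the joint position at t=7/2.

  seg 0: a=-4 b=85/31 c=0 d=-6/31
  seg 1: a=-1 b=-77/31 c=-54/31 d=38/31
  seg 2: a=-4 b=-71/31 c=60/31 d=-20/31
S(7/2) = -313/124

Δ: Δ0=1, Δ1=-3, Δ2=-1
row 1: diag=8, rhs=-24; c'=1/8, d'=-3
row 2: denom=4−1·1/8=31/8; d'=(12−1·-3)/(31/8)=120/31
back: M2=120/31
back: M1=-3−1/8·120/31=-108/31
M: M0=0, M1=-108/31, M2=120/31, M3=0
seg 0: a=-4, c=M0/2=0, d=(M1−M0)/(6·3)=-6/31, b=Δ0−h0·(2M0+M1)/6=85/31
seg 1: a=-1, c=M1/2=-54/31, d=(M2−M1)/(6·1)=38/31, b=Δ1−h1·(2M1+M2)/6=-77/31
seg 2: a=-4, c=M2/2=60/31, d=(M3−M2)/(6·1)=-20/31, b=Δ2−h2·(2M2+M3)/6=-71/31
t_q=7/2 → seg 1, τ=1/2; S=-1+-77/31·τ+-54/31·τ²+38/31·τ³=-313/124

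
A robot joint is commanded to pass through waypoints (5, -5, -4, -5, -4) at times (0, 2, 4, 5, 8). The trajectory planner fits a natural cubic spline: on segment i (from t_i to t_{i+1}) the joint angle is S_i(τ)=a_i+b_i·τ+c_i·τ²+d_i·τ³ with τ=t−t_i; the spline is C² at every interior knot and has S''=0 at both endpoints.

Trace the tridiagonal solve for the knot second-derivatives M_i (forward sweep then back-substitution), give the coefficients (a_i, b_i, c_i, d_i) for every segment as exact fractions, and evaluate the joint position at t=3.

  seg 0: a=5 b=-6871/1032 c=0 d=1711/4128
  seg 1: a=-5 b=-869/516 c=1711/688 d=-2879/4128
  seg 2: a=-4 b=-109/1032 c=-73/43 d=829/1032
  seg 3: a=-5 b=-563/516 c=245/344 d=-245/3096
S(3) = -6735/1376

Δ: Δ0=-5, Δ1=1/2, Δ2=-1, Δ3=1/3
row 1: diag=8, rhs=33; c'=1/4, d'=33/8
row 2: denom=6−2·1/4=11/2; d'=(-9−2·33/8)/(11/2)=-69/22
row 3: denom=8−1·2/11=86/11; d'=(8−1·-69/22)/(86/11)=245/172
back: M3=245/172
back: M2=-69/22−2/11·245/172=-146/43
back: M1=33/8−1/4·-146/43=1711/344
M: M0=0, M1=1711/344, M2=-146/43, M3=245/172, M4=0
seg 0: a=5, c=M0/2=0, d=(M1−M0)/(6·2)=1711/4128, b=Δ0−h0·(2M0+M1)/6=-6871/1032
seg 1: a=-5, c=M1/2=1711/688, d=(M2−M1)/(6·2)=-2879/4128, b=Δ1−h1·(2M1+M2)/6=-869/516
seg 2: a=-4, c=M2/2=-73/43, d=(M3−M2)/(6·1)=829/1032, b=Δ2−h2·(2M2+M3)/6=-109/1032
seg 3: a=-5, c=M3/2=245/344, d=(M4−M3)/(6·3)=-245/3096, b=Δ3−h3·(2M3+M4)/6=-563/516
t_q=3 → seg 1, τ=1; S=-5+-869/516·τ+1711/688·τ²+-2879/4128·τ³=-6735/1376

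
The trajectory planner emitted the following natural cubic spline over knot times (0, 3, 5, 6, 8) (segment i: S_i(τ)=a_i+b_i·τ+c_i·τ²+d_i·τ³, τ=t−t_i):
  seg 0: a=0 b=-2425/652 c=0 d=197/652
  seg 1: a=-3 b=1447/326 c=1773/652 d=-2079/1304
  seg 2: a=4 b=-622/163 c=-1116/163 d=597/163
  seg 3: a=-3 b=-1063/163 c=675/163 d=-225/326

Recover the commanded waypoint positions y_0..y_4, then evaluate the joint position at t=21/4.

y_0=0 y_1=-3 y_2=4 y_3=-3 y_4=-5
S(21/4) = 27909/10432

y_0 = S_0(0) = a_0 = 0
y_1 = S_1(0) = a_1 = -3
y_2 = S_2(0) = a_2 = 4
y_3 = S_3(0) = a_3 = -3
y_4 = S_3(2) = -5
t_q=21/4 is in segment 2 (τ=1/4); S_2(τ)=27909/10432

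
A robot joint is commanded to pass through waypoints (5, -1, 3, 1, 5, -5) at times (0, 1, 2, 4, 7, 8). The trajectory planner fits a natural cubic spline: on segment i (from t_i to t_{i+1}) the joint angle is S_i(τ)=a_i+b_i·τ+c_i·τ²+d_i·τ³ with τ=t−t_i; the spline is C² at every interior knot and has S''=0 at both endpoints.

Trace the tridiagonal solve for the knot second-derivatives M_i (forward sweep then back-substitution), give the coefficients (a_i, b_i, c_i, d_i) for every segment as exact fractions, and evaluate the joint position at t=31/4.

  seg 0: a=5 b=-937/105 c=0 d=307/105
  seg 1: a=-1 b=-16/105 c=307/35 d=-97/21
  seg 2: a=3 b=53/15 c=-178/35 d=148/105
  seg 3: a=1 b=11/105 c=118/35 d=-311/315
  seg 4: a=5 b=-664/105 c=-193/35 d=193/105
S(31/4) = -927/448

Δ: Δ0=-6, Δ1=4, Δ2=-1, Δ3=4/3, Δ4=-10
row 1: diag=4, rhs=60; c'=1/4, d'=15
row 2: denom=6−1·1/4=23/4; d'=(-30−1·15)/(23/4)=-180/23
row 3: denom=10−2·8/23=214/23; d'=(14−2·-180/23)/(214/23)=341/107
row 4: denom=8−3·69/214=1505/214; d'=(-68−3·341/107)/(1505/214)=-386/35
back: M4=-386/35
back: M3=341/107−69/214·-386/35=236/35
back: M2=-180/23−8/23·236/35=-356/35
back: M1=15−1/4·-356/35=614/35
M: M0=0, M1=614/35, M2=-356/35, M3=236/35, M4=-386/35, M5=0
seg 0: a=5, c=M0/2=0, d=(M1−M0)/(6·1)=307/105, b=Δ0−h0·(2M0+M1)/6=-937/105
seg 1: a=-1, c=M1/2=307/35, d=(M2−M1)/(6·1)=-97/21, b=Δ1−h1·(2M1+M2)/6=-16/105
seg 2: a=3, c=M2/2=-178/35, d=(M3−M2)/(6·2)=148/105, b=Δ2−h2·(2M2+M3)/6=53/15
seg 3: a=1, c=M3/2=118/35, d=(M4−M3)/(6·3)=-311/315, b=Δ3−h3·(2M3+M4)/6=11/105
seg 4: a=5, c=M4/2=-193/35, d=(M5−M4)/(6·1)=193/105, b=Δ4−h4·(2M4+M5)/6=-664/105
t_q=31/4 → seg 4, τ=3/4; S=5+-664/105·τ+-193/35·τ²+193/105·τ³=-927/448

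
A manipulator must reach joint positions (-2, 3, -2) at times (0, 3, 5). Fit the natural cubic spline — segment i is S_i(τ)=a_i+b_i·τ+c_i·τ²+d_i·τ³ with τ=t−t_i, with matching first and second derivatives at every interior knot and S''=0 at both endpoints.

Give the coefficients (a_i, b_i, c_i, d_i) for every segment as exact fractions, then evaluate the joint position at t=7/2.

Δ: Δ0=5/3, Δ1=-5/2
row 1: diag=10, rhs=-25; c'=1/5, d'=-5/2
back: M1=-5/2
M: M0=0, M1=-5/2, M2=0
seg 0: a=-2, c=M0/2=0, d=(M1−M0)/(6·3)=-5/36, b=Δ0−h0·(2M0+M1)/6=35/12
seg 1: a=3, c=M1/2=-5/4, d=(M2−M1)/(6·2)=5/24, b=Δ1−h1·(2M1+M2)/6=-5/6
t_q=7/2 → seg 1, τ=1/2; S=3+-5/6·τ+-5/4·τ²+5/24·τ³=147/64

  seg 0: a=-2 b=35/12 c=0 d=-5/36
  seg 1: a=3 b=-5/6 c=-5/4 d=5/24
S(7/2) = 147/64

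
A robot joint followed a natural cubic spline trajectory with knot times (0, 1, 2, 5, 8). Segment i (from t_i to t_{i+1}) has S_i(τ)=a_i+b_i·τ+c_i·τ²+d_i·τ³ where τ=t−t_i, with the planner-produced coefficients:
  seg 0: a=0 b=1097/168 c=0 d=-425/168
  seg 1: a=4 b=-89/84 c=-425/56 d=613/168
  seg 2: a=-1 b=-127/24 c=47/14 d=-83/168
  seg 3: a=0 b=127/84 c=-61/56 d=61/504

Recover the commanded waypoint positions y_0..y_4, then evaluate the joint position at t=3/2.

y_0 = S_0(0) = a_0 = 0
y_1 = S_1(0) = a_1 = 4
y_2 = S_2(0) = a_2 = -1
y_3 = S_3(0) = a_3 = 0
y_4 = S_3(3) = -2
t_q=3/2 is in segment 1 (τ=1/2); S_1(τ)=909/448

y_0=0 y_1=4 y_2=-1 y_3=0 y_4=-2
S(3/2) = 909/448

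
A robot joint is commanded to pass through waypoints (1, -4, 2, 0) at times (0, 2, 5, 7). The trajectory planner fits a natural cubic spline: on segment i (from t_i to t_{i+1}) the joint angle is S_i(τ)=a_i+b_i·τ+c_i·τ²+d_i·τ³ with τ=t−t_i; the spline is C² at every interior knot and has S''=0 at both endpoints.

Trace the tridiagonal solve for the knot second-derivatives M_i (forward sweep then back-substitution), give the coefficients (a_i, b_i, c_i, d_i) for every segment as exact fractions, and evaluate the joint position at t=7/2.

Δ: Δ0=-5/2, Δ1=2, Δ2=-1
row 1: diag=10, rhs=27; c'=3/10, d'=27/10
row 2: denom=10−3·3/10=91/10; d'=(-18−3·27/10)/(91/10)=-261/91
back: M2=-261/91
back: M1=27/10−3/10·-261/91=324/91
M: M0=0, M1=324/91, M2=-261/91, M3=0
seg 0: a=1, c=M0/2=0, d=(M1−M0)/(6·2)=27/91, b=Δ0−h0·(2M0+M1)/6=-671/182
seg 1: a=-4, c=M1/2=162/91, d=(M2−M1)/(6·3)=-5/14, b=Δ1−h1·(2M1+M2)/6=-23/182
seg 2: a=2, c=M2/2=-261/182, d=(M3−M2)/(6·2)=87/364, b=Δ2−h2·(2M2+M3)/6=83/91
t_q=7/2 → seg 1, τ=3/2; S=-4+-23/182·τ+162/91·τ²+-5/14·τ³=-289/208

  seg 0: a=1 b=-671/182 c=0 d=27/91
  seg 1: a=-4 b=-23/182 c=162/91 d=-5/14
  seg 2: a=2 b=83/91 c=-261/182 d=87/364
S(7/2) = -289/208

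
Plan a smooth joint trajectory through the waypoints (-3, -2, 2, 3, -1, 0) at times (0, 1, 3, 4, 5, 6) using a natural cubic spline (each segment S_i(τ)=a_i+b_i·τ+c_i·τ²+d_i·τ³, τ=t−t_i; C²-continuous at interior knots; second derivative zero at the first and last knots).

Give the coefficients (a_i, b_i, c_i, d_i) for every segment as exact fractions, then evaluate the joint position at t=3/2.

  seg 0: a=-3 b=65/76 c=0 d=11/76
  seg 1: a=-2 b=49/38 c=33/76 d=-3/76
  seg 2: a=2 b=97/38 c=15/76 d=-7/4
  seg 3: a=3 b=-175/76 c=-96/19 d=255/76
  seg 4: a=-1 b=-89/38 c=381/76 d=-127/76
S(3/2) = -761/608

Δ: Δ0=1, Δ1=2, Δ2=1, Δ3=-4, Δ4=1
row 1: diag=6, rhs=6; c'=1/3, d'=1
row 2: denom=6−2·1/3=16/3; d'=(-6−2·1)/(16/3)=-3/2
row 3: denom=4−1·3/16=61/16; d'=(-30−1·-3/2)/(61/16)=-456/61
row 4: denom=4−1·16/61=228/61; d'=(30−1·-456/61)/(228/61)=381/38
back: M4=381/38
back: M3=-456/61−16/61·381/38=-192/19
back: M2=-3/2−3/16·-192/19=15/38
back: M1=1−1/3·15/38=33/38
M: M0=0, M1=33/38, M2=15/38, M3=-192/19, M4=381/38, M5=0
seg 0: a=-3, c=M0/2=0, d=(M1−M0)/(6·1)=11/76, b=Δ0−h0·(2M0+M1)/6=65/76
seg 1: a=-2, c=M1/2=33/76, d=(M2−M1)/(6·2)=-3/76, b=Δ1−h1·(2M1+M2)/6=49/38
seg 2: a=2, c=M2/2=15/76, d=(M3−M2)/(6·1)=-7/4, b=Δ2−h2·(2M2+M3)/6=97/38
seg 3: a=3, c=M3/2=-96/19, d=(M4−M3)/(6·1)=255/76, b=Δ3−h3·(2M3+M4)/6=-175/76
seg 4: a=-1, c=M4/2=381/76, d=(M5−M4)/(6·1)=-127/76, b=Δ4−h4·(2M4+M5)/6=-89/38
t_q=3/2 → seg 1, τ=1/2; S=-2+49/38·τ+33/76·τ²+-3/76·τ³=-761/608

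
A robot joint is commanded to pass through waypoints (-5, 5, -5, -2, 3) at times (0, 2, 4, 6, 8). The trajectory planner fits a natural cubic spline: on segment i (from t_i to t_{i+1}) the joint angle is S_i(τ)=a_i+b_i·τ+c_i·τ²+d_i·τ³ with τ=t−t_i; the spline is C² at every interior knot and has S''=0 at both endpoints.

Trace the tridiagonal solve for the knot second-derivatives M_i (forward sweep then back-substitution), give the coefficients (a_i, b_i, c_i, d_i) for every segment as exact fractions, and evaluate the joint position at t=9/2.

Δ: Δ0=5, Δ1=-5, Δ2=3/2, Δ3=5/2
row 1: diag=8, rhs=-60; c'=1/4, d'=-15/2
row 2: denom=8−2·1/4=15/2; d'=(39−2·-15/2)/(15/2)=36/5
row 3: denom=8−2·4/15=112/15; d'=(6−2·36/5)/(112/15)=-9/8
back: M3=-9/8
back: M2=36/5−4/15·-9/8=15/2
back: M1=-15/2−1/4·15/2=-75/8
M: M0=0, M1=-75/8, M2=15/2, M3=-9/8, M4=0
seg 0: a=-5, c=M0/2=0, d=(M1−M0)/(6·2)=-25/32, b=Δ0−h0·(2M0+M1)/6=65/8
seg 1: a=5, c=M1/2=-75/16, d=(M2−M1)/(6·2)=45/32, b=Δ1−h1·(2M1+M2)/6=-5/4
seg 2: a=-5, c=M2/2=15/4, d=(M3−M2)/(6·2)=-23/32, b=Δ2−h2·(2M2+M3)/6=-25/8
seg 3: a=-2, c=M3/2=-9/16, d=(M4−M3)/(6·2)=3/32, b=Δ3−h3·(2M3+M4)/6=13/4
t_q=9/2 → seg 2, τ=1/2; S=-5+-25/8·τ+15/4·τ²+-23/32·τ³=-1463/256

  seg 0: a=-5 b=65/8 c=0 d=-25/32
  seg 1: a=5 b=-5/4 c=-75/16 d=45/32
  seg 2: a=-5 b=-25/8 c=15/4 d=-23/32
  seg 3: a=-2 b=13/4 c=-9/16 d=3/32
S(9/2) = -1463/256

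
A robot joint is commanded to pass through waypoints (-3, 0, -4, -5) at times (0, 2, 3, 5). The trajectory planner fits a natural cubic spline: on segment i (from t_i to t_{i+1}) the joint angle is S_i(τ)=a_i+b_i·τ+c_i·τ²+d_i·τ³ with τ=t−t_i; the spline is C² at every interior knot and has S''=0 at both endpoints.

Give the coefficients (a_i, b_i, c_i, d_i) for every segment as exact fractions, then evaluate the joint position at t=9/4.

  seg 0: a=-3 b=251/70 c=0 d=-73/140
  seg 1: a=0 b=-187/70 c=-219/70 d=9/5
  seg 2: a=-4 b=-247/70 c=159/70 d=-53/140
S(9/4) = -1871/2240

Δ: Δ0=3/2, Δ1=-4, Δ2=-1/2
row 1: diag=6, rhs=-33; c'=1/6, d'=-11/2
row 2: denom=6−1·1/6=35/6; d'=(21−1·-11/2)/(35/6)=159/35
back: M2=159/35
back: M1=-11/2−1/6·159/35=-219/35
M: M0=0, M1=-219/35, M2=159/35, M3=0
seg 0: a=-3, c=M0/2=0, d=(M1−M0)/(6·2)=-73/140, b=Δ0−h0·(2M0+M1)/6=251/70
seg 1: a=0, c=M1/2=-219/70, d=(M2−M1)/(6·1)=9/5, b=Δ1−h1·(2M1+M2)/6=-187/70
seg 2: a=-4, c=M2/2=159/70, d=(M3−M2)/(6·2)=-53/140, b=Δ2−h2·(2M2+M3)/6=-247/70
t_q=9/4 → seg 1, τ=1/4; S=0+-187/70·τ+-219/70·τ²+9/5·τ³=-1871/2240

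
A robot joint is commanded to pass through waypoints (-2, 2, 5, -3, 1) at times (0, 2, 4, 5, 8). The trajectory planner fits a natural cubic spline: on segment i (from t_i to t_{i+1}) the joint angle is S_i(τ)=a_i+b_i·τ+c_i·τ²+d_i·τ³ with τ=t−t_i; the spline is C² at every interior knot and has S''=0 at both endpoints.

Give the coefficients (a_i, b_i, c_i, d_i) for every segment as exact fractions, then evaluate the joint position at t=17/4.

  seg 0: a=-2 b=1181/1032 c=0 d=883/4128
  seg 1: a=2 b=1915/516 c=883/688 d=-4931/4128
  seg 2: a=5 b=-5665/1032 c=-253/43 d=3481/1032
  seg 3: a=-3 b=-3683/516 c=1457/344 d=-1457/3096
S(17/4) = 72931/22016

Δ: Δ0=2, Δ1=3/2, Δ2=-8, Δ3=4/3
row 1: diag=8, rhs=-3; c'=1/4, d'=-3/8
row 2: denom=6−2·1/4=11/2; d'=(-57−2·-3/8)/(11/2)=-225/22
row 3: denom=8−1·2/11=86/11; d'=(56−1·-225/22)/(86/11)=1457/172
back: M3=1457/172
back: M2=-225/22−2/11·1457/172=-506/43
back: M1=-3/8−1/4·-506/43=883/344
M: M0=0, M1=883/344, M2=-506/43, M3=1457/172, M4=0
seg 0: a=-2, c=M0/2=0, d=(M1−M0)/(6·2)=883/4128, b=Δ0−h0·(2M0+M1)/6=1181/1032
seg 1: a=2, c=M1/2=883/688, d=(M2−M1)/(6·2)=-4931/4128, b=Δ1−h1·(2M1+M2)/6=1915/516
seg 2: a=5, c=M2/2=-253/43, d=(M3−M2)/(6·1)=3481/1032, b=Δ2−h2·(2M2+M3)/6=-5665/1032
seg 3: a=-3, c=M3/2=1457/344, d=(M4−M3)/(6·3)=-1457/3096, b=Δ3−h3·(2M3+M4)/6=-3683/516
t_q=17/4 → seg 2, τ=1/4; S=5+-5665/1032·τ+-253/43·τ²+3481/1032·τ³=72931/22016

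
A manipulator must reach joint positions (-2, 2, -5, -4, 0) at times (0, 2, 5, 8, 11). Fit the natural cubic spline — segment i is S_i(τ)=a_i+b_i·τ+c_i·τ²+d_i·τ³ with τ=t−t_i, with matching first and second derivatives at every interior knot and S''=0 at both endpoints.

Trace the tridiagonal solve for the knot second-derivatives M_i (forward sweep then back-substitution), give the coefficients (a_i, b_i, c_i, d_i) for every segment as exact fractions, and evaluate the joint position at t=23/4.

Δ: Δ0=2, Δ1=-7/3, Δ2=1/3, Δ3=4/3
row 1: diag=10, rhs=-26; c'=3/10, d'=-13/5
row 2: denom=12−3·3/10=111/10; d'=(16−3·-13/5)/(111/10)=238/111
row 3: denom=12−3·10/37=414/37; d'=(6−3·238/111)/(414/37)=-8/207
back: M3=-8/207
back: M2=238/111−10/37·-8/207=446/207
back: M1=-13/5−3/10·446/207=-224/69
M: M0=0, M1=-224/69, M2=446/207, M3=-8/207, M4=0
seg 0: a=-2, c=M0/2=0, d=(M1−M0)/(6·2)=-56/207, b=Δ0−h0·(2M0+M1)/6=638/207
seg 1: a=2, c=M1/2=-112/69, d=(M2−M1)/(6·3)=559/1863, b=Δ1−h1·(2M1+M2)/6=-34/207
seg 2: a=-5, c=M2/2=223/207, d=(M3−M2)/(6·3)=-227/1863, b=Δ2−h2·(2M2+M3)/6=-373/207
seg 3: a=-4, c=M3/2=-4/207, d=(M4−M3)/(6·3)=4/1863, b=Δ3−h3·(2M3+M4)/6=284/207
t_q=23/4 → seg 2, τ=3/4; S=-5+-373/207·τ+223/207·τ²+-227/1863·τ³=-371/64

  seg 0: a=-2 b=638/207 c=0 d=-56/207
  seg 1: a=2 b=-34/207 c=-112/69 d=559/1863
  seg 2: a=-5 b=-373/207 c=223/207 d=-227/1863
  seg 3: a=-4 b=284/207 c=-4/207 d=4/1863
S(23/4) = -371/64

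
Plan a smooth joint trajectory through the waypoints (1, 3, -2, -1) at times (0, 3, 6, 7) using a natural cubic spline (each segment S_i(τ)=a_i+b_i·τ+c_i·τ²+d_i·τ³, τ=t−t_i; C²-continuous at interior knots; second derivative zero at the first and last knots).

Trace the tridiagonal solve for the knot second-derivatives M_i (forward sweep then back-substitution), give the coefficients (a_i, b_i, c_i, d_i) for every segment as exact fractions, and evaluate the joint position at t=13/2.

  seg 0: a=1 b=46/29 c=0 d=-80/783
  seg 1: a=3 b=-34/29 c=-80/87 d=197/783
  seg 2: a=-2 b=3/29 c=39/29 d=-13/29
S(13/2) = -387/232

Δ: Δ0=2/3, Δ1=-5/3, Δ2=1
row 1: diag=12, rhs=-14; c'=1/4, d'=-7/6
row 2: denom=8−3·1/4=29/4; d'=(16−3·-7/6)/(29/4)=78/29
back: M2=78/29
back: M1=-7/6−1/4·78/29=-160/87
M: M0=0, M1=-160/87, M2=78/29, M3=0
seg 0: a=1, c=M0/2=0, d=(M1−M0)/(6·3)=-80/783, b=Δ0−h0·(2M0+M1)/6=46/29
seg 1: a=3, c=M1/2=-80/87, d=(M2−M1)/(6·3)=197/783, b=Δ1−h1·(2M1+M2)/6=-34/29
seg 2: a=-2, c=M2/2=39/29, d=(M3−M2)/(6·1)=-13/29, b=Δ2−h2·(2M2+M3)/6=3/29
t_q=13/2 → seg 2, τ=1/2; S=-2+3/29·τ+39/29·τ²+-13/29·τ³=-387/232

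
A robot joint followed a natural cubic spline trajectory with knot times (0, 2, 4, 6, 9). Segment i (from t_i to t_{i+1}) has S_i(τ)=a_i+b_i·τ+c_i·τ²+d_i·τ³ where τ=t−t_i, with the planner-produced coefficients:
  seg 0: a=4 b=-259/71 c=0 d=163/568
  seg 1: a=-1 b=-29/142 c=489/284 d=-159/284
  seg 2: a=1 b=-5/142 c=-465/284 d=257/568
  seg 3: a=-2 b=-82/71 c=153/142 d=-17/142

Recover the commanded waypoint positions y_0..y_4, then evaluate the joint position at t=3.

y_0 = S_0(0) = a_0 = 4
y_1 = S_1(0) = a_1 = -1
y_2 = S_2(0) = a_2 = 1
y_3 = S_3(0) = a_3 = -2
y_4 = S_3(3) = 1
t_q=3 is in segment 1 (τ=1); S_1(τ)=-3/71

y_0=4 y_1=-1 y_2=1 y_3=-2 y_4=1
S(3) = -3/71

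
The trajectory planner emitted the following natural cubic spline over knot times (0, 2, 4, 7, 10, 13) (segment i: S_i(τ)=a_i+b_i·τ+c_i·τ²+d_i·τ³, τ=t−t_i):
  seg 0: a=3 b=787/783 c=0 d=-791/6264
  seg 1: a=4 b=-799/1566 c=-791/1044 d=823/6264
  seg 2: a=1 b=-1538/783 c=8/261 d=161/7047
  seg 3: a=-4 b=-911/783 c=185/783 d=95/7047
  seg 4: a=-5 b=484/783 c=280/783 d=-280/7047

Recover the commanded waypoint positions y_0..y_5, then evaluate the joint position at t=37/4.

y_0=3 y_1=4 y_2=1 y_3=-4 y_4=-5 y_5=-1
S(37/4) = -29333/5568

y_0 = S_0(0) = a_0 = 3
y_1 = S_1(0) = a_1 = 4
y_2 = S_2(0) = a_2 = 1
y_3 = S_3(0) = a_3 = -4
y_4 = S_4(0) = a_4 = -5
y_5 = S_4(3) = -1
t_q=37/4 is in segment 3 (τ=9/4); S_3(τ)=-29333/5568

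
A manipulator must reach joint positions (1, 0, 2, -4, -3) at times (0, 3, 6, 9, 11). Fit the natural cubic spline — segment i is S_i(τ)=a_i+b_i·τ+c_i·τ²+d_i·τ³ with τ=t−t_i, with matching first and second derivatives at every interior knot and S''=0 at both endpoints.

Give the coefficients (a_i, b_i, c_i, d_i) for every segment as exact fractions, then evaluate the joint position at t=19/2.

Δ: Δ0=-1/3, Δ1=2/3, Δ2=-2, Δ3=1/2
row 1: diag=12, rhs=6; c'=1/4, d'=1/2
row 2: denom=12−3·1/4=45/4; d'=(-16−3·1/2)/(45/4)=-14/9
row 3: denom=10−3·4/15=46/5; d'=(15−3·-14/9)/(46/5)=295/138
back: M3=295/138
back: M2=-14/9−4/15·295/138=-440/207
back: M1=1/2−1/4·-440/207=427/414
M: M0=0, M1=427/414, M2=-440/207, M3=295/138, M4=0
seg 0: a=1, c=M0/2=0, d=(M1−M0)/(6·3)=427/7452, b=Δ0−h0·(2M0+M1)/6=-703/828
seg 1: a=0, c=M1/2=427/828, d=(M2−M1)/(6·3)=-1307/7452, b=Δ1−h1·(2M1+M2)/6=289/414
seg 2: a=2, c=M2/2=-220/207, d=(M3−M2)/(6·3)=1765/7452, b=Δ2−h2·(2M2+M3)/6=-781/828
seg 3: a=-4, c=M3/2=295/276, d=(M4−M3)/(6·2)=-295/1656, b=Δ3−h3·(2M3+M4)/6=-383/414
t_q=19/2 → seg 3, τ=1/2; S=-4+-383/414·τ+295/276·τ²+-295/1656·τ³=-18625/4416

  seg 0: a=1 b=-703/828 c=0 d=427/7452
  seg 1: a=0 b=289/414 c=427/828 d=-1307/7452
  seg 2: a=2 b=-781/828 c=-220/207 d=1765/7452
  seg 3: a=-4 b=-383/414 c=295/276 d=-295/1656
S(19/2) = -18625/4416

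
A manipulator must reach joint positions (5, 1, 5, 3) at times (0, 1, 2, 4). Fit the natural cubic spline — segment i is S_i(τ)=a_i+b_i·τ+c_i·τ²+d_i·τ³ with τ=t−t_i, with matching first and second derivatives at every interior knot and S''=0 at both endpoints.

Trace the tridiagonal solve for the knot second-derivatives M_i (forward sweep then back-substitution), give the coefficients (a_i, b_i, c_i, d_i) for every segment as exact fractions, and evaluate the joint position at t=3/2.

  seg 0: a=5 b=-145/23 c=0 d=53/23
  seg 1: a=1 b=14/23 c=159/23 d=-81/23
  seg 2: a=5 b=89/23 c=-84/23 d=14/23
S(3/2) = 477/184

Δ: Δ0=-4, Δ1=4, Δ2=-1
row 1: diag=4, rhs=48; c'=1/4, d'=12
row 2: denom=6−1·1/4=23/4; d'=(-30−1·12)/(23/4)=-168/23
back: M2=-168/23
back: M1=12−1/4·-168/23=318/23
M: M0=0, M1=318/23, M2=-168/23, M3=0
seg 0: a=5, c=M0/2=0, d=(M1−M0)/(6·1)=53/23, b=Δ0−h0·(2M0+M1)/6=-145/23
seg 1: a=1, c=M1/2=159/23, d=(M2−M1)/(6·1)=-81/23, b=Δ1−h1·(2M1+M2)/6=14/23
seg 2: a=5, c=M2/2=-84/23, d=(M3−M2)/(6·2)=14/23, b=Δ2−h2·(2M2+M3)/6=89/23
t_q=3/2 → seg 1, τ=1/2; S=1+14/23·τ+159/23·τ²+-81/23·τ³=477/184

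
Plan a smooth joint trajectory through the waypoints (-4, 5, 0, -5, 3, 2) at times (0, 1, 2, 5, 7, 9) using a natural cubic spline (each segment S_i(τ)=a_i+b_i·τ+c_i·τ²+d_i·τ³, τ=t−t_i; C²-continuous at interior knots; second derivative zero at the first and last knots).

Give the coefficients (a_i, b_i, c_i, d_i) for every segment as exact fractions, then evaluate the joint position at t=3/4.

Δ: Δ0=9, Δ1=-5, Δ2=-5/3, Δ3=4, Δ4=-1/2
row 1: diag=4, rhs=-84; c'=1/4, d'=-21
row 2: denom=8−1·1/4=31/4; d'=(20−1·-21)/(31/4)=164/31
row 3: denom=10−3·12/31=274/31; d'=(34−3·164/31)/(274/31)=281/137
row 4: denom=8−2·31/137=1034/137; d'=(-27−2·281/137)/(1034/137)=-4261/1034
back: M4=-4261/1034
back: M3=281/137−31/137·-4261/1034=3085/1034
back: M2=164/31−12/31·3085/1034=2138/517
back: M1=-21−1/4·2138/517=-22783/1034
M: M0=0, M1=-22783/1034, M2=2138/517, M3=3085/1034, M4=-4261/1034, M5=0
seg 0: a=-4, c=M0/2=0, d=(M1−M0)/(6·1)=-22783/6204, b=Δ0−h0·(2M0+M1)/6=78619/6204
seg 1: a=5, c=M1/2=-22783/2068, d=(M2−M1)/(6·1)=27059/6204, b=Δ1−h1·(2M1+M2)/6=5135/3102
seg 2: a=0, c=M2/2=1069/517, d=(M3−M2)/(6·3)=-397/6204, b=Δ2−h2·(2M2+M3)/6=-45251/6204
seg 3: a=-5, c=M3/2=3085/2068, d=(M4−M3)/(6·2)=-3673/6204, b=Δ3−h3·(2M3+M4)/6=10499/3102
seg 4: a=3, c=M4/2=-4261/2068, d=(M5−M4)/(6·2)=4261/12408, b=Δ4−h4·(2M4+M5)/6=6971/3102
t_q=3/4 → seg 0, τ=3/4; S=-4+78619/6204·τ+0·τ²+-22783/6204·τ³=523449/132352

  seg 0: a=-4 b=78619/6204 c=0 d=-22783/6204
  seg 1: a=5 b=5135/3102 c=-22783/2068 d=27059/6204
  seg 2: a=0 b=-45251/6204 c=1069/517 d=-397/6204
  seg 3: a=-5 b=10499/3102 c=3085/2068 d=-3673/6204
  seg 4: a=3 b=6971/3102 c=-4261/2068 d=4261/12408
S(3/4) = 523449/132352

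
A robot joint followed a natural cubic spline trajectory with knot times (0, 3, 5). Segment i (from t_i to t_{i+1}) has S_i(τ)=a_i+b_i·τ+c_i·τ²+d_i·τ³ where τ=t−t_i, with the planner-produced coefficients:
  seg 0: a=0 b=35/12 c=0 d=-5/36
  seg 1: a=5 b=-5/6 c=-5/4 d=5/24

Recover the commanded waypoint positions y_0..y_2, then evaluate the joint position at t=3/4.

y_0=0 y_1=5 y_2=0
S(3/4) = 545/256

y_0 = S_0(0) = a_0 = 0
y_1 = S_1(0) = a_1 = 5
y_2 = S_1(2) = 0
t_q=3/4 is in segment 0 (τ=3/4); S_0(τ)=545/256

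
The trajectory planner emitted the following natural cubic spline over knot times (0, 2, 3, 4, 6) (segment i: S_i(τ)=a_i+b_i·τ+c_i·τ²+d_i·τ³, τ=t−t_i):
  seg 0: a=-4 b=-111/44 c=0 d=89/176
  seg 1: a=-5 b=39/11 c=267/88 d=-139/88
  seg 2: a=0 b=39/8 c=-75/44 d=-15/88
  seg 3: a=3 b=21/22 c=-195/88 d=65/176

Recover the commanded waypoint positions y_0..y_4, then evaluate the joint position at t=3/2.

y_0=-4 y_1=-5 y_2=0 y_3=3 y_4=-1
S(3/2) = -8557/1408

y_0 = S_0(0) = a_0 = -4
y_1 = S_1(0) = a_1 = -5
y_2 = S_2(0) = a_2 = 0
y_3 = S_3(0) = a_3 = 3
y_4 = S_3(2) = -1
t_q=3/2 is in segment 0 (τ=3/2); S_0(τ)=-8557/1408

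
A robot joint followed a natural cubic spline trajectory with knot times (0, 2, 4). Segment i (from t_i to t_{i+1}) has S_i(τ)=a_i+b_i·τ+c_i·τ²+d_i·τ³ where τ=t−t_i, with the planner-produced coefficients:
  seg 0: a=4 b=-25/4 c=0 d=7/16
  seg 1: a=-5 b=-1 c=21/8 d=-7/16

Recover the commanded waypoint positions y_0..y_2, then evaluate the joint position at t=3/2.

y_0 = S_0(0) = a_0 = 4
y_1 = S_1(0) = a_1 = -5
y_2 = S_1(2) = 0
t_q=3/2 is in segment 0 (τ=3/2); S_0(τ)=-499/128

y_0=4 y_1=-5 y_2=0
S(3/2) = -499/128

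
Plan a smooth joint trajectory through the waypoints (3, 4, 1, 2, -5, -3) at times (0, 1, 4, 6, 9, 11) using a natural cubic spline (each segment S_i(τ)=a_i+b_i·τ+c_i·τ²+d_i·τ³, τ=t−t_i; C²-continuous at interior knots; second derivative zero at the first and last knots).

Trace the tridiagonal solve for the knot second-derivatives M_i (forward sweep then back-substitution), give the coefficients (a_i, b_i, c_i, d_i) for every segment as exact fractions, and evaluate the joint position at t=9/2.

  seg 0: a=3 b=17041/12282 c=0 d=-4759/12282
  seg 1: a=4 b=1382/6141 c=-4759/4094 d=27785/110538
  seg 2: a=1 b=457/12282 c=6754/6141 d=-5333/12282
  seg 3: a=2 b=-3169/4094 c=-9245/6141 d=36319/110538
  seg 4: a=-5 b=-1915/2047 c=5943/4094 d=-1981/8188
S(9/2) = 40589/32752

Δ: Δ0=1, Δ1=-1, Δ2=1/2, Δ3=-7/3, Δ4=1
row 1: diag=8, rhs=-12; c'=3/8, d'=-3/2
row 2: denom=10−3·3/8=71/8; d'=(9−3·-3/2)/(71/8)=108/71
row 3: denom=10−2·16/71=678/71; d'=(-17−2·108/71)/(678/71)=-1423/678
row 4: denom=10−3·71/226=2047/226; d'=(20−3·-1423/678)/(2047/226)=5943/2047
back: M4=5943/2047
back: M3=-1423/678−71/226·5943/2047=-18490/6141
back: M2=108/71−16/71·-18490/6141=13508/6141
back: M1=-3/2−3/8·13508/6141=-4759/2047
M: M0=0, M1=-4759/2047, M2=13508/6141, M3=-18490/6141, M4=5943/2047, M5=0
seg 0: a=3, c=M0/2=0, d=(M1−M0)/(6·1)=-4759/12282, b=Δ0−h0·(2M0+M1)/6=17041/12282
seg 1: a=4, c=M1/2=-4759/4094, d=(M2−M1)/(6·3)=27785/110538, b=Δ1−h1·(2M1+M2)/6=1382/6141
seg 2: a=1, c=M2/2=6754/6141, d=(M3−M2)/(6·2)=-5333/12282, b=Δ2−h2·(2M2+M3)/6=457/12282
seg 3: a=2, c=M3/2=-9245/6141, d=(M4−M3)/(6·3)=36319/110538, b=Δ3−h3·(2M3+M4)/6=-3169/4094
seg 4: a=-5, c=M4/2=5943/4094, d=(M5−M4)/(6·2)=-1981/8188, b=Δ4−h4·(2M4+M5)/6=-1915/2047
t_q=9/2 → seg 2, τ=1/2; S=1+457/12282·τ+6754/6141·τ²+-5333/12282·τ³=40589/32752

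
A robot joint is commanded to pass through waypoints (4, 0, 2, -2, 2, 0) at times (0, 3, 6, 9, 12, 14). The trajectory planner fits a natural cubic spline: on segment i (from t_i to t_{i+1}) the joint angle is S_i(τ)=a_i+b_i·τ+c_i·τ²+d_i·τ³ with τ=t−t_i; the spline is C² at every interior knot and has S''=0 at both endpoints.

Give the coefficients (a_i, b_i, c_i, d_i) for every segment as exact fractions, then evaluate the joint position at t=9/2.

Δ: Δ0=-4/3, Δ1=2/3, Δ2=-4/3, Δ3=4/3, Δ4=-1
row 1: diag=12, rhs=12; c'=1/4, d'=1
row 2: denom=12−3·1/4=45/4; d'=(-12−3·1)/(45/4)=-4/3
row 3: denom=12−3·4/15=56/5; d'=(16−3·-4/3)/(56/5)=25/14
row 4: denom=10−3·15/56=515/56; d'=(-14−3·25/14)/(515/56)=-1084/515
back: M4=-1084/515
back: M3=25/14−15/56·-1084/515=242/103
back: M2=-4/3−4/15·242/103=-3028/1545
back: M1=1−1/4·-3028/1545=2302/1545
M: M0=0, M1=2302/1545, M2=-3028/1545, M3=242/103, M4=-1084/515, M5=0
seg 0: a=4, c=M0/2=0, d=(M1−M0)/(6·3)=1151/13905, b=Δ0−h0·(2M0+M1)/6=-3211/1545
seg 1: a=0, c=M1/2=1151/1545, d=(M2−M1)/(6·3)=-533/2781, b=Δ1−h1·(2M1+M2)/6=242/1545
seg 2: a=2, c=M2/2=-1514/1545, d=(M3−M2)/(6·3)=3329/13905, b=Δ2−h2·(2M2+M3)/6=-847/1545
seg 3: a=-2, c=M3/2=121/103, d=(M4−M3)/(6·3)=-1147/4635, b=Δ3−h3·(2M3+M4)/6=56/1545
seg 4: a=2, c=M4/2=-542/515, d=(M5−M4)/(6·2)=271/1545, b=Δ4−h4·(2M4+M5)/6=623/1545
t_q=9/2 → seg 1, τ=3/2; S=0+242/1545·τ+1151/1545·τ²+-533/2781·τ³=5209/4120

  seg 0: a=4 b=-3211/1545 c=0 d=1151/13905
  seg 1: a=0 b=242/1545 c=1151/1545 d=-533/2781
  seg 2: a=2 b=-847/1545 c=-1514/1545 d=3329/13905
  seg 3: a=-2 b=56/1545 c=121/103 d=-1147/4635
  seg 4: a=2 b=623/1545 c=-542/515 d=271/1545
S(9/2) = 5209/4120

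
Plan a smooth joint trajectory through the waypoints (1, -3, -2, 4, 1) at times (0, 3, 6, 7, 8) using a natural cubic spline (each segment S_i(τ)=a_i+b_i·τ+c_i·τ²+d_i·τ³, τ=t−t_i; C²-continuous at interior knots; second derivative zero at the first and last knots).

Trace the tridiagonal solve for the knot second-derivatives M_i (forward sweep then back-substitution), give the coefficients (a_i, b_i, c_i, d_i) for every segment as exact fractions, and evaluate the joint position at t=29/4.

Δ: Δ0=-4/3, Δ1=1/3, Δ2=6, Δ3=-3
row 1: diag=12, rhs=10; c'=1/4, d'=5/6
row 2: denom=8−3·1/4=29/4; d'=(34−3·5/6)/(29/4)=126/29
row 3: denom=4−1·4/29=112/29; d'=(-54−1·126/29)/(112/29)=-423/28
back: M3=-423/28
back: M2=126/29−4/29·-423/28=45/7
back: M1=5/6−1/4·45/7=-65/84
M: M0=0, M1=-65/84, M2=45/7, M3=-423/28, M4=0
seg 0: a=1, c=M0/2=0, d=(M1−M0)/(6·3)=-65/1512, b=Δ0−h0·(2M0+M1)/6=-53/56
seg 1: a=-3, c=M1/2=-65/168, d=(M2−M1)/(6·3)=605/1512, b=Δ1−h1·(2M1+M2)/6=-59/28
seg 2: a=-2, c=M2/2=45/14, d=(M3−M2)/(6·1)=-201/56, b=Δ2−h2·(2M2+M3)/6=51/8
seg 3: a=4, c=M3/2=-423/56, d=(M4−M3)/(6·1)=141/56, b=Δ3−h3·(2M3+M4)/6=57/28
t_q=29/4 → seg 3, τ=1/4; S=4+57/28·τ+-423/56·τ²+141/56·τ³=2087/512

  seg 0: a=1 b=-53/56 c=0 d=-65/1512
  seg 1: a=-3 b=-59/28 c=-65/168 d=605/1512
  seg 2: a=-2 b=51/8 c=45/14 d=-201/56
  seg 3: a=4 b=57/28 c=-423/56 d=141/56
S(29/4) = 2087/512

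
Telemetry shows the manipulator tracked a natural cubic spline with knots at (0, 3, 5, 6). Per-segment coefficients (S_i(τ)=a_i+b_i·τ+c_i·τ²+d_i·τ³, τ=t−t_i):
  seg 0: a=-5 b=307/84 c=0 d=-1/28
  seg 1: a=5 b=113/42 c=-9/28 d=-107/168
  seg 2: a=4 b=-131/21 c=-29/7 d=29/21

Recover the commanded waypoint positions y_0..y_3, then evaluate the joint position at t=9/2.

y_0 = S_0(0) = a_0 = -5
y_1 = S_1(0) = a_1 = 5
y_2 = S_2(0) = a_2 = 4
y_3 = S_2(1) = -5
t_q=9/2 is in segment 1 (τ=3/2); S_1(τ)=2761/448

y_0=-5 y_1=5 y_2=4 y_3=-5
S(9/2) = 2761/448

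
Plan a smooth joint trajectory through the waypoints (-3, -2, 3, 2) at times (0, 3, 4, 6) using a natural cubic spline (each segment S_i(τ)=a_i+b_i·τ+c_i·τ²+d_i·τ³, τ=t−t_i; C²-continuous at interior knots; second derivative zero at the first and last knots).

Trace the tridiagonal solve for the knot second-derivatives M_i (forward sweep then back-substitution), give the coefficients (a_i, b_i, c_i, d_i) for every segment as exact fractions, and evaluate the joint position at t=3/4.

Δ: Δ0=1/3, Δ1=5, Δ2=-1/2
row 1: diag=8, rhs=28; c'=1/8, d'=7/2
row 2: denom=6−1·1/8=47/8; d'=(-33−1·7/2)/(47/8)=-292/47
back: M2=-292/47
back: M1=7/2−1/8·-292/47=201/47
M: M0=0, M1=201/47, M2=-292/47, M3=0
seg 0: a=-3, c=M0/2=0, d=(M1−M0)/(6·3)=67/282, b=Δ0−h0·(2M0+M1)/6=-509/282
seg 1: a=-2, c=M1/2=201/94, d=(M2−M1)/(6·1)=-493/282, b=Δ1−h1·(2M1+M2)/6=650/141
seg 2: a=3, c=M2/2=-146/47, d=(M3−M2)/(6·2)=73/141, b=Δ2−h2·(2M2+M3)/6=1027/282
t_q=3/4 → seg 0, τ=3/4; S=-3+-509/282·τ+0·τ²+67/282·τ³=-25589/6016

  seg 0: a=-3 b=-509/282 c=0 d=67/282
  seg 1: a=-2 b=650/141 c=201/94 d=-493/282
  seg 2: a=3 b=1027/282 c=-146/47 d=73/141
S(3/4) = -25589/6016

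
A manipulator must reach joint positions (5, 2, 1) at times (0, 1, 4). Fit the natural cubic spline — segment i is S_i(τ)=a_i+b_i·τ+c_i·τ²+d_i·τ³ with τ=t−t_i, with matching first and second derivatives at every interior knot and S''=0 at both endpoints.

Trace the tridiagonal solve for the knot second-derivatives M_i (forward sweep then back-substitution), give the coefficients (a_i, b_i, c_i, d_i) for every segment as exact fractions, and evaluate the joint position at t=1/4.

  seg 0: a=5 b=-10/3 c=0 d=1/3
  seg 1: a=2 b=-7/3 c=1 d=-1/9
S(1/4) = 267/64

Δ: Δ0=-3, Δ1=-1/3
row 1: diag=8, rhs=16; c'=3/8, d'=2
back: M1=2
M: M0=0, M1=2, M2=0
seg 0: a=5, c=M0/2=0, d=(M1−M0)/(6·1)=1/3, b=Δ0−h0·(2M0+M1)/6=-10/3
seg 1: a=2, c=M1/2=1, d=(M2−M1)/(6·3)=-1/9, b=Δ1−h1·(2M1+M2)/6=-7/3
t_q=1/4 → seg 0, τ=1/4; S=5+-10/3·τ+0·τ²+1/3·τ³=267/64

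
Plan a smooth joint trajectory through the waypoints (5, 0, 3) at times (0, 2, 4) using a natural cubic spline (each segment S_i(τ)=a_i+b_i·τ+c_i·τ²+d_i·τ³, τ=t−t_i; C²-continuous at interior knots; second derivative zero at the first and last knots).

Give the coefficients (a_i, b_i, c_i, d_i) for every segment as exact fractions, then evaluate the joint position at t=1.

  seg 0: a=5 b=-7/2 c=0 d=1/4
  seg 1: a=0 b=-1/2 c=3/2 d=-1/4
S(1) = 7/4

Δ: Δ0=-5/2, Δ1=3/2
row 1: diag=8, rhs=24; c'=1/4, d'=3
back: M1=3
M: M0=0, M1=3, M2=0
seg 0: a=5, c=M0/2=0, d=(M1−M0)/(6·2)=1/4, b=Δ0−h0·(2M0+M1)/6=-7/2
seg 1: a=0, c=M1/2=3/2, d=(M2−M1)/(6·2)=-1/4, b=Δ1−h1·(2M1+M2)/6=-1/2
t_q=1 → seg 0, τ=1; S=5+-7/2·τ+0·τ²+1/4·τ³=7/4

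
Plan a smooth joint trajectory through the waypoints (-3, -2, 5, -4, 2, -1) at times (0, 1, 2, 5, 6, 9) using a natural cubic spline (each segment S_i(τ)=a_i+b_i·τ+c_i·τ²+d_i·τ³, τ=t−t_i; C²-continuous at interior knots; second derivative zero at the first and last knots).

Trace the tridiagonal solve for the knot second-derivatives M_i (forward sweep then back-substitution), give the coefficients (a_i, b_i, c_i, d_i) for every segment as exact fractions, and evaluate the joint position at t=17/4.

Δ: Δ0=1, Δ1=7, Δ2=-3, Δ3=6, Δ4=-1
row 1: diag=4, rhs=36; c'=1/4, d'=9
row 2: denom=8−1·1/4=31/4; d'=(-60−1·9)/(31/4)=-276/31
row 3: denom=8−3·12/31=212/31; d'=(54−3·-276/31)/(212/31)=1251/106
row 4: denom=8−1·31/212=1665/212; d'=(-42−1·1251/106)/(1665/212)=-3802/555
back: M4=-3802/555
back: M3=1251/106−31/212·-3802/555=7106/555
back: M2=-276/31−12/31·7106/555=-2564/185
back: M1=9−1/4·-2564/185=2306/185
M: M0=0, M1=2306/185, M2=-2564/185, M3=7106/555, M4=-3802/555, M5=0
seg 0: a=-3, c=M0/2=0, d=(M1−M0)/(6·1)=1153/555, b=Δ0−h0·(2M0+M1)/6=-598/555
seg 1: a=-2, c=M1/2=1153/185, d=(M2−M1)/(6·1)=-487/111, b=Δ1−h1·(2M1+M2)/6=2861/555
seg 2: a=5, c=M2/2=-1282/185, d=(M3−M2)/(6·3)=7399/4995, b=Δ2−h2·(2M2+M3)/6=2474/555
seg 3: a=-4, c=M3/2=3553/555, d=(M4−M3)/(6·1)=-606/185, b=Δ3−h3·(2M3+M4)/6=319/111
seg 4: a=2, c=M4/2=-1901/555, d=(M5−M4)/(6·3)=1901/4995, b=Δ4−h4·(2M4+M5)/6=3247/555
t_q=17/4 → seg 2, τ=9/4; S=5+2474/555·τ+-1282/185·τ²+7399/4995·τ³=-37643/11840

  seg 0: a=-3 b=-598/555 c=0 d=1153/555
  seg 1: a=-2 b=2861/555 c=1153/185 d=-487/111
  seg 2: a=5 b=2474/555 c=-1282/185 d=7399/4995
  seg 3: a=-4 b=319/111 c=3553/555 d=-606/185
  seg 4: a=2 b=3247/555 c=-1901/555 d=1901/4995
S(17/4) = -37643/11840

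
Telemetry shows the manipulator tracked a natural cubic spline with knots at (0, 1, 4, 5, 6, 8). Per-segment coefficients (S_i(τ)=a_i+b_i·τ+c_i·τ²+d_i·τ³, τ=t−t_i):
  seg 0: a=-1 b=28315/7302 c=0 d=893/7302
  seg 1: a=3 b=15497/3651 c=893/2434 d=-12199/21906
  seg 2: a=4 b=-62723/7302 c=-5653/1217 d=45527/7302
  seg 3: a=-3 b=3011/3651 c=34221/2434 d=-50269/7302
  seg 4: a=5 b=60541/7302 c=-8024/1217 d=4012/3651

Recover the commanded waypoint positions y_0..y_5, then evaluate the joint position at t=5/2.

y_0 = S_0(0) = a_0 = -1
y_1 = S_1(0) = a_1 = 3
y_2 = S_2(0) = a_2 = 4
y_3 = S_3(0) = a_3 = -3
y_4 = S_4(0) = a_4 = 5
y_5 = S_4(2) = 4
t_q=5/2 is in segment 1 (τ=3/2); S_1(τ)=161869/19472

y_0=-1 y_1=3 y_2=4 y_3=-3 y_4=5 y_5=4
S(5/2) = 161869/19472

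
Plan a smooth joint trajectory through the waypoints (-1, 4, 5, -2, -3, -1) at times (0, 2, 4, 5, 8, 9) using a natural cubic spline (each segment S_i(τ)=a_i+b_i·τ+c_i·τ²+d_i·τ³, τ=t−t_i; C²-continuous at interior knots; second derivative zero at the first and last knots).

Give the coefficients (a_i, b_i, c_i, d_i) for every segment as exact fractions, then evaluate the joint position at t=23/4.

Δ: Δ0=5/2, Δ1=1/2, Δ2=-7, Δ3=-1/3, Δ4=2
row 1: diag=8, rhs=-12; c'=1/4, d'=-3/2
row 2: denom=6−2·1/4=11/2; d'=(-45−2·-3/2)/(11/2)=-84/11
row 3: denom=8−1·2/11=86/11; d'=(40−1·-84/11)/(86/11)=262/43
row 4: denom=8−3·33/86=589/86; d'=(14−3·262/43)/(589/86)=-368/589
back: M4=-368/589
back: M3=262/43−33/86·-368/589=3730/589
back: M2=-84/11−2/11·3730/589=-5176/589
back: M1=-3/2−1/4·-5176/589=821/1178
M: M0=0, M1=821/1178, M2=-5176/589, M3=3730/589, M4=-368/589, M5=0
seg 0: a=-1, c=M0/2=0, d=(M1−M0)/(6·2)=821/14136, b=Δ0−h0·(2M0+M1)/6=4007/1767
seg 1: a=4, c=M1/2=821/2356, d=(M2−M1)/(6·2)=-11173/14136, b=Δ1−h1·(2M1+M2)/6=10477/3534
seg 2: a=5, c=M2/2=-2588/589, d=(M3−M2)/(6·1)=4453/1767, b=Δ2−h2·(2M2+M3)/6=-9058/1767
seg 3: a=-2, c=M3/2=1865/589, d=(M4−M3)/(6·3)=-683/1767, b=Δ3−h3·(2M3+M4)/6=-11227/1767
seg 4: a=-3, c=M4/2=-184/589, d=(M5−M4)/(6·1)=184/1767, b=Δ4−h4·(2M4+M5)/6=3902/1767
t_q=23/4 → seg 3, τ=3/4; S=-2+-11227/1767·τ+1865/589·τ²+-683/1767·τ³=-194031/37696

  seg 0: a=-1 b=4007/1767 c=0 d=821/14136
  seg 1: a=4 b=10477/3534 c=821/2356 d=-11173/14136
  seg 2: a=5 b=-9058/1767 c=-2588/589 d=4453/1767
  seg 3: a=-2 b=-11227/1767 c=1865/589 d=-683/1767
  seg 4: a=-3 b=3902/1767 c=-184/589 d=184/1767
S(23/4) = -194031/37696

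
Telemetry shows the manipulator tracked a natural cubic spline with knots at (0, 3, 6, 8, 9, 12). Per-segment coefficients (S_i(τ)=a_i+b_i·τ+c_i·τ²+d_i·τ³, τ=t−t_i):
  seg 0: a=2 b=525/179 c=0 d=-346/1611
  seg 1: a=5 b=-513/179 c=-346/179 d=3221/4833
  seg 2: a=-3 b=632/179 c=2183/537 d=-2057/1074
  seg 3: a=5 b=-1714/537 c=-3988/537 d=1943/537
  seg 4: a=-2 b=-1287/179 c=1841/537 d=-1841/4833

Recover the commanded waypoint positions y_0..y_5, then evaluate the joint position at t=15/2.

y_0=2 y_1=5 y_2=-3 y_3=5 y_4=-2 y_5=-3
S(15/2) = 14259/2864

y_0 = S_0(0) = a_0 = 2
y_1 = S_1(0) = a_1 = 5
y_2 = S_2(0) = a_2 = -3
y_3 = S_3(0) = a_3 = 5
y_4 = S_4(0) = a_4 = -2
y_5 = S_4(3) = -3
t_q=15/2 is in segment 2 (τ=3/2); S_2(τ)=14259/2864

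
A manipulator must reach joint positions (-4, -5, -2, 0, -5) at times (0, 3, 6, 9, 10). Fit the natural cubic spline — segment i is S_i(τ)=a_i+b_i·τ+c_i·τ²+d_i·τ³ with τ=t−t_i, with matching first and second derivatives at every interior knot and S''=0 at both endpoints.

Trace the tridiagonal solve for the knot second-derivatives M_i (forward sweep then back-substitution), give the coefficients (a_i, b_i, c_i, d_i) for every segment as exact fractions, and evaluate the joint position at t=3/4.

Δ: Δ0=-1/3, Δ1=1, Δ2=2/3, Δ3=-5
row 1: diag=12, rhs=8; c'=1/4, d'=2/3
row 2: denom=12−3·1/4=45/4; d'=(-2−3·2/3)/(45/4)=-16/45
row 3: denom=8−3·4/15=36/5; d'=(-34−3·-16/45)/(36/5)=-247/54
back: M3=-247/54
back: M2=-16/45−4/15·-247/54=70/81
back: M1=2/3−1/4·70/81=73/162
M: M0=0, M1=73/162, M2=70/81, M3=-247/54, M4=0
seg 0: a=-4, c=M0/2=0, d=(M1−M0)/(6·3)=73/2916, b=Δ0−h0·(2M0+M1)/6=-181/324
seg 1: a=-5, c=M1/2=73/324, d=(M2−M1)/(6·3)=67/2916, b=Δ1−h1·(2M1+M2)/6=19/162
seg 2: a=-2, c=M2/2=35/81, d=(M3−M2)/(6·3)=-881/2916, b=Δ2−h2·(2M2+M3)/6=677/324
seg 3: a=0, c=M3/2=-247/108, d=(M4−M3)/(6·1)=247/324, b=Δ3−h3·(2M3+M4)/6=-563/162
t_q=3/4 → seg 0, τ=3/4; S=-4+-181/324·τ+0·τ²+73/2916·τ³=-10157/2304

  seg 0: a=-4 b=-181/324 c=0 d=73/2916
  seg 1: a=-5 b=19/162 c=73/324 d=67/2916
  seg 2: a=-2 b=677/324 c=35/81 d=-881/2916
  seg 3: a=0 b=-563/162 c=-247/108 d=247/324
S(3/4) = -10157/2304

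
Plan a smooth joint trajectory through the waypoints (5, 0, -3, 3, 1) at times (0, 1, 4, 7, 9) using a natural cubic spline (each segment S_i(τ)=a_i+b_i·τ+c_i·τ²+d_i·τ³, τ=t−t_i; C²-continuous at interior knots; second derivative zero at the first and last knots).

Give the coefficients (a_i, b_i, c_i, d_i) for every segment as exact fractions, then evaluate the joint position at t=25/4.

  seg 0: a=5 b=-1439/266 c=0 d=109/266
  seg 1: a=0 b=-556/133 c=327/266 d=-15/266
  seg 2: a=-3 b=445/266 c=96/133 d=-163/798
  seg 3: a=3 b=65/133 c=-297/266 d=99/532
S(25/4) = 35607/17024

Δ: Δ0=-5, Δ1=-1, Δ2=2, Δ3=-1
row 1: diag=8, rhs=24; c'=3/8, d'=3
row 2: denom=12−3·3/8=87/8; d'=(18−3·3)/(87/8)=24/29
row 3: denom=10−3·8/29=266/29; d'=(-18−3·24/29)/(266/29)=-297/133
back: M3=-297/133
back: M2=24/29−8/29·-297/133=192/133
back: M1=3−3/8·192/133=327/133
M: M0=0, M1=327/133, M2=192/133, M3=-297/133, M4=0
seg 0: a=5, c=M0/2=0, d=(M1−M0)/(6·1)=109/266, b=Δ0−h0·(2M0+M1)/6=-1439/266
seg 1: a=0, c=M1/2=327/266, d=(M2−M1)/(6·3)=-15/266, b=Δ1−h1·(2M1+M2)/6=-556/133
seg 2: a=-3, c=M2/2=96/133, d=(M3−M2)/(6·3)=-163/798, b=Δ2−h2·(2M2+M3)/6=445/266
seg 3: a=3, c=M3/2=-297/266, d=(M4−M3)/(6·2)=99/532, b=Δ3−h3·(2M3+M4)/6=65/133
t_q=25/4 → seg 2, τ=9/4; S=-3+445/266·τ+96/133·τ²+-163/798·τ³=35607/17024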